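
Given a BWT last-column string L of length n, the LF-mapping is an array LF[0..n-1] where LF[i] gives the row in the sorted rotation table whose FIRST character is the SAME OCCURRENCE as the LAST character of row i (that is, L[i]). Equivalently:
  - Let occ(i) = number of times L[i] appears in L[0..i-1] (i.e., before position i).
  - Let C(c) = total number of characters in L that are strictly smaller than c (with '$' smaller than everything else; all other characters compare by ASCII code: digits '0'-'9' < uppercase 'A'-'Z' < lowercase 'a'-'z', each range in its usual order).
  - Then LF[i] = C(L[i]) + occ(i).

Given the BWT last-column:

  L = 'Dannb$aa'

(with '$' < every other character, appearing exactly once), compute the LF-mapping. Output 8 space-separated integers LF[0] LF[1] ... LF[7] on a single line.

Answer: 1 2 6 7 5 0 3 4

Derivation:
Char counts: '$':1, 'D':1, 'a':3, 'b':1, 'n':2
C (first-col start): C('$')=0, C('D')=1, C('a')=2, C('b')=5, C('n')=6
L[0]='D': occ=0, LF[0]=C('D')+0=1+0=1
L[1]='a': occ=0, LF[1]=C('a')+0=2+0=2
L[2]='n': occ=0, LF[2]=C('n')+0=6+0=6
L[3]='n': occ=1, LF[3]=C('n')+1=6+1=7
L[4]='b': occ=0, LF[4]=C('b')+0=5+0=5
L[5]='$': occ=0, LF[5]=C('$')+0=0+0=0
L[6]='a': occ=1, LF[6]=C('a')+1=2+1=3
L[7]='a': occ=2, LF[7]=C('a')+2=2+2=4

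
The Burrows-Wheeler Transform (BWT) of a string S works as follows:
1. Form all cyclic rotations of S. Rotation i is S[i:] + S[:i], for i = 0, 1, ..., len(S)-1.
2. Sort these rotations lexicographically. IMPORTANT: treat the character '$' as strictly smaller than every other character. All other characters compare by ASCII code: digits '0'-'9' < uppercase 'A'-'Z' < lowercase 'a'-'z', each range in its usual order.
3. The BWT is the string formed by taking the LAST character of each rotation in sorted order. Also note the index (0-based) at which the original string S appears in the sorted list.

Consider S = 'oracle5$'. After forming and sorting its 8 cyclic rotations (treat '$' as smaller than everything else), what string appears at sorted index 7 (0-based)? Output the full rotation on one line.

Answer: racle5$o

Derivation:
All 8 rotations (rotation i = S[i:]+S[:i]):
  rot[0] = oracle5$
  rot[1] = racle5$o
  rot[2] = acle5$or
  rot[3] = cle5$ora
  rot[4] = le5$orac
  rot[5] = e5$oracl
  rot[6] = 5$oracle
  rot[7] = $oracle5
Sorted (with $ < everything):
  sorted[0] = $oracle5
  sorted[1] = 5$oracle
  sorted[2] = acle5$or
  sorted[3] = cle5$ora
  sorted[4] = e5$oracl
  sorted[5] = le5$orac
  sorted[6] = oracle5$
  sorted[7] = racle5$o
sorted[7] = racle5$o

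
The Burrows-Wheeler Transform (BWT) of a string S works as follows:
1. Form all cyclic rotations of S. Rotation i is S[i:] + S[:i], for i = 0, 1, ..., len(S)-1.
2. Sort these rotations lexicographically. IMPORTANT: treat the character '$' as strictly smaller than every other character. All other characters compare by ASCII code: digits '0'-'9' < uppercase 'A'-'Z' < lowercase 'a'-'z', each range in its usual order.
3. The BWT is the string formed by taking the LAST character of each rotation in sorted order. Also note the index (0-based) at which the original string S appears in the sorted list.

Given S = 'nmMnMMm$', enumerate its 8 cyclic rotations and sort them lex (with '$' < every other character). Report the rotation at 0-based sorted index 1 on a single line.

All 8 rotations (rotation i = S[i:]+S[:i]):
  rot[0] = nmMnMMm$
  rot[1] = mMnMMm$n
  rot[2] = MnMMm$nm
  rot[3] = nMMm$nmM
  rot[4] = MMm$nmMn
  rot[5] = Mm$nmMnM
  rot[6] = m$nmMnMM
  rot[7] = $nmMnMMm
Sorted (with $ < everything):
  sorted[0] = $nmMnMMm
  sorted[1] = MMm$nmMn
  sorted[2] = Mm$nmMnM
  sorted[3] = MnMMm$nm
  sorted[4] = m$nmMnMM
  sorted[5] = mMnMMm$n
  sorted[6] = nMMm$nmM
  sorted[7] = nmMnMMm$
sorted[1] = MMm$nmMn

Answer: MMm$nmMn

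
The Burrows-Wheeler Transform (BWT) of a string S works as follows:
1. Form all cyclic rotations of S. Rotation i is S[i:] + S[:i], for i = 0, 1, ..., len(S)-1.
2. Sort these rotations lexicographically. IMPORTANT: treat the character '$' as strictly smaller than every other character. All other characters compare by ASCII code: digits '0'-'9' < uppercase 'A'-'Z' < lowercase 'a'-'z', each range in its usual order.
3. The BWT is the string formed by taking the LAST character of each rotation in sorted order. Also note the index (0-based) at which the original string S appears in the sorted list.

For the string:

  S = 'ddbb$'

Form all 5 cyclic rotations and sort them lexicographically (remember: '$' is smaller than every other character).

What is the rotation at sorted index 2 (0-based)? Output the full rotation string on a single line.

All 5 rotations (rotation i = S[i:]+S[:i]):
  rot[0] = ddbb$
  rot[1] = dbb$d
  rot[2] = bb$dd
  rot[3] = b$ddb
  rot[4] = $ddbb
Sorted (with $ < everything):
  sorted[0] = $ddbb
  sorted[1] = b$ddb
  sorted[2] = bb$dd
  sorted[3] = dbb$d
  sorted[4] = ddbb$
sorted[2] = bb$dd

Answer: bb$dd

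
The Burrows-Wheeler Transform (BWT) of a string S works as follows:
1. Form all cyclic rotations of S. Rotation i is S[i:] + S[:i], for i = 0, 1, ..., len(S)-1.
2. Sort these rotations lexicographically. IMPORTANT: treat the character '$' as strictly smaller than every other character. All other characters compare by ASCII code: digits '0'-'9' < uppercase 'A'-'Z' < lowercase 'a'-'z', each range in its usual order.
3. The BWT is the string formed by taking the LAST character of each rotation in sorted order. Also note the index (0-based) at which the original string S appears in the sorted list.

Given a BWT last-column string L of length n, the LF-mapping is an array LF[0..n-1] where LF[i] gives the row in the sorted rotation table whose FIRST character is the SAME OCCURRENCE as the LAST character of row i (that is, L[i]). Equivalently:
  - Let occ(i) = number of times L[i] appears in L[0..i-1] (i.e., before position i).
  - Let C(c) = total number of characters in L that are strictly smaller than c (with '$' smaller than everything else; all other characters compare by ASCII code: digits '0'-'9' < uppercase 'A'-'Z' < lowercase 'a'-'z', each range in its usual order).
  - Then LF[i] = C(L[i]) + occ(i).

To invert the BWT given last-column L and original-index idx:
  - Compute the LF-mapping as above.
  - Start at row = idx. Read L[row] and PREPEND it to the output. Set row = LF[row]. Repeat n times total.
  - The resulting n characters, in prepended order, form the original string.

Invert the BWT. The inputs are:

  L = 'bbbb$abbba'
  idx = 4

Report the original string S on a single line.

Answer: bababbbbb$

Derivation:
LF mapping: 3 4 5 6 0 1 7 8 9 2
Walk LF starting at row 4, prepending L[row]:
  step 1: row=4, L[4]='$', prepend. Next row=LF[4]=0
  step 2: row=0, L[0]='b', prepend. Next row=LF[0]=3
  step 3: row=3, L[3]='b', prepend. Next row=LF[3]=6
  step 4: row=6, L[6]='b', prepend. Next row=LF[6]=7
  step 5: row=7, L[7]='b', prepend. Next row=LF[7]=8
  step 6: row=8, L[8]='b', prepend. Next row=LF[8]=9
  step 7: row=9, L[9]='a', prepend. Next row=LF[9]=2
  step 8: row=2, L[2]='b', prepend. Next row=LF[2]=5
  step 9: row=5, L[5]='a', prepend. Next row=LF[5]=1
  step 10: row=1, L[1]='b', prepend. Next row=LF[1]=4
Reversed output: bababbbbb$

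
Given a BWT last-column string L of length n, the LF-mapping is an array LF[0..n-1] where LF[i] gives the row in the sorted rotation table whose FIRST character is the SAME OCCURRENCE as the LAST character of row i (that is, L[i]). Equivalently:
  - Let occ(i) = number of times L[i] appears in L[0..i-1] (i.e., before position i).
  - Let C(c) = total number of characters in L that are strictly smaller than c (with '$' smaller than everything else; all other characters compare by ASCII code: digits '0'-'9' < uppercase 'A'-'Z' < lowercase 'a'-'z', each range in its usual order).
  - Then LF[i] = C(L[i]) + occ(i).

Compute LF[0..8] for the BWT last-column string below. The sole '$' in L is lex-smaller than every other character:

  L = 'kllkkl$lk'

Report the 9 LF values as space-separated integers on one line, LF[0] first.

Char counts: '$':1, 'k':4, 'l':4
C (first-col start): C('$')=0, C('k')=1, C('l')=5
L[0]='k': occ=0, LF[0]=C('k')+0=1+0=1
L[1]='l': occ=0, LF[1]=C('l')+0=5+0=5
L[2]='l': occ=1, LF[2]=C('l')+1=5+1=6
L[3]='k': occ=1, LF[3]=C('k')+1=1+1=2
L[4]='k': occ=2, LF[4]=C('k')+2=1+2=3
L[5]='l': occ=2, LF[5]=C('l')+2=5+2=7
L[6]='$': occ=0, LF[6]=C('$')+0=0+0=0
L[7]='l': occ=3, LF[7]=C('l')+3=5+3=8
L[8]='k': occ=3, LF[8]=C('k')+3=1+3=4

Answer: 1 5 6 2 3 7 0 8 4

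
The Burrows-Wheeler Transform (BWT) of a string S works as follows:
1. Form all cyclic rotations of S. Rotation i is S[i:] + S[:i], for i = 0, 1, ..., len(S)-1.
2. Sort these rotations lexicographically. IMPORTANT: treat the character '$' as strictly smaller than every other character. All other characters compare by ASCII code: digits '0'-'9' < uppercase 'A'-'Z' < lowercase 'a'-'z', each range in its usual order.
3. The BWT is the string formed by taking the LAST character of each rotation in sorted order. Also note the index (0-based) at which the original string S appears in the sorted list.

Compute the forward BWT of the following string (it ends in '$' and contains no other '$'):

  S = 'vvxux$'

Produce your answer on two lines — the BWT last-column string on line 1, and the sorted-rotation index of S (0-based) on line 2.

Answer: xx$vuv
2

Derivation:
All 6 rotations (rotation i = S[i:]+S[:i]):
  rot[0] = vvxux$
  rot[1] = vxux$v
  rot[2] = xux$vv
  rot[3] = ux$vvx
  rot[4] = x$vvxu
  rot[5] = $vvxux
Sorted (with $ < everything):
  sorted[0] = $vvxux  (last char: 'x')
  sorted[1] = ux$vvx  (last char: 'x')
  sorted[2] = vvxux$  (last char: '$')
  sorted[3] = vxux$v  (last char: 'v')
  sorted[4] = x$vvxu  (last char: 'u')
  sorted[5] = xux$vv  (last char: 'v')
Last column: xx$vuv
Original string S is at sorted index 2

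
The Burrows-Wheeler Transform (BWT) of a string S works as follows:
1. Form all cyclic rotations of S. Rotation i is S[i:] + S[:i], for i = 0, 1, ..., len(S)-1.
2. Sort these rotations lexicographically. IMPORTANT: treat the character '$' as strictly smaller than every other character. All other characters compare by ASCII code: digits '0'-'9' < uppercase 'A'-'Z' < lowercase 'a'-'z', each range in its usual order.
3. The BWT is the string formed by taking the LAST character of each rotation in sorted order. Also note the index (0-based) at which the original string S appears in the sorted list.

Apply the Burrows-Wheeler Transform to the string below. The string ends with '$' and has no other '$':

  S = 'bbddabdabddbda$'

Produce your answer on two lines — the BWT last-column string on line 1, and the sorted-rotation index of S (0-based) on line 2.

Answer: addd$dababdbdbb
4

Derivation:
All 15 rotations (rotation i = S[i:]+S[:i]):
  rot[0] = bbddabdabddbda$
  rot[1] = bddabdabddbda$b
  rot[2] = ddabdabddbda$bb
  rot[3] = dabdabddbda$bbd
  rot[4] = abdabddbda$bbdd
  rot[5] = bdabddbda$bbdda
  rot[6] = dabddbda$bbddab
  rot[7] = abddbda$bbddabd
  rot[8] = bddbda$bbddabda
  rot[9] = ddbda$bbddabdab
  rot[10] = dbda$bbddabdabd
  rot[11] = bda$bbddabdabdd
  rot[12] = da$bbddabdabddb
  rot[13] = a$bbddabdabddbd
  rot[14] = $bbddabdabddbda
Sorted (with $ < everything):
  sorted[0] = $bbddabdabddbda  (last char: 'a')
  sorted[1] = a$bbddabdabddbd  (last char: 'd')
  sorted[2] = abdabddbda$bbdd  (last char: 'd')
  sorted[3] = abddbda$bbddabd  (last char: 'd')
  sorted[4] = bbddabdabddbda$  (last char: '$')
  sorted[5] = bda$bbddabdabdd  (last char: 'd')
  sorted[6] = bdabddbda$bbdda  (last char: 'a')
  sorted[7] = bddabdabddbda$b  (last char: 'b')
  sorted[8] = bddbda$bbddabda  (last char: 'a')
  sorted[9] = da$bbddabdabddb  (last char: 'b')
  sorted[10] = dabdabddbda$bbd  (last char: 'd')
  sorted[11] = dabddbda$bbddab  (last char: 'b')
  sorted[12] = dbda$bbddabdabd  (last char: 'd')
  sorted[13] = ddabdabddbda$bb  (last char: 'b')
  sorted[14] = ddbda$bbddabdab  (last char: 'b')
Last column: addd$dababdbdbb
Original string S is at sorted index 4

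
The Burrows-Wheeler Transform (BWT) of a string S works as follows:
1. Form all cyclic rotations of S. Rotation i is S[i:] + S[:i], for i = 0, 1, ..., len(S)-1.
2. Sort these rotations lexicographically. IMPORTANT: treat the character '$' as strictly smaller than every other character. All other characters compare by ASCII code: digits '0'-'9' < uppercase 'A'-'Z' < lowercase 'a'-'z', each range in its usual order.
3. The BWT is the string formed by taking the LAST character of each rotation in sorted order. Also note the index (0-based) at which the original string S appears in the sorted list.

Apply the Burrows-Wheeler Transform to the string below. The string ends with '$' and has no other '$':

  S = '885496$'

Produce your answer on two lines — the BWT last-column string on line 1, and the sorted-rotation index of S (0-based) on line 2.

Answer: 65898$4
5

Derivation:
All 7 rotations (rotation i = S[i:]+S[:i]):
  rot[0] = 885496$
  rot[1] = 85496$8
  rot[2] = 5496$88
  rot[3] = 496$885
  rot[4] = 96$8854
  rot[5] = 6$88549
  rot[6] = $885496
Sorted (with $ < everything):
  sorted[0] = $885496  (last char: '6')
  sorted[1] = 496$885  (last char: '5')
  sorted[2] = 5496$88  (last char: '8')
  sorted[3] = 6$88549  (last char: '9')
  sorted[4] = 85496$8  (last char: '8')
  sorted[5] = 885496$  (last char: '$')
  sorted[6] = 96$8854  (last char: '4')
Last column: 65898$4
Original string S is at sorted index 5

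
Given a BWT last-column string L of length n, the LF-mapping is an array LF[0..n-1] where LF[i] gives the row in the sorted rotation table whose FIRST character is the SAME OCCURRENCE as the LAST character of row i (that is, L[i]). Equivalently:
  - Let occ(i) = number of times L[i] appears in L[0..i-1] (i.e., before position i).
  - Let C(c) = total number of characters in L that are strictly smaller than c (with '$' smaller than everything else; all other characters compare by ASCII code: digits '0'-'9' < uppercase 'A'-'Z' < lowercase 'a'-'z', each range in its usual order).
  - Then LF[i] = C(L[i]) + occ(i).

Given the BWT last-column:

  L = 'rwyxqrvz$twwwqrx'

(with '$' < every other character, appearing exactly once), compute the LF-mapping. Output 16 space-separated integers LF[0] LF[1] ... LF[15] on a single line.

Answer: 3 8 14 12 1 4 7 15 0 6 9 10 11 2 5 13

Derivation:
Char counts: '$':1, 'q':2, 'r':3, 't':1, 'v':1, 'w':4, 'x':2, 'y':1, 'z':1
C (first-col start): C('$')=0, C('q')=1, C('r')=3, C('t')=6, C('v')=7, C('w')=8, C('x')=12, C('y')=14, C('z')=15
L[0]='r': occ=0, LF[0]=C('r')+0=3+0=3
L[1]='w': occ=0, LF[1]=C('w')+0=8+0=8
L[2]='y': occ=0, LF[2]=C('y')+0=14+0=14
L[3]='x': occ=0, LF[3]=C('x')+0=12+0=12
L[4]='q': occ=0, LF[4]=C('q')+0=1+0=1
L[5]='r': occ=1, LF[5]=C('r')+1=3+1=4
L[6]='v': occ=0, LF[6]=C('v')+0=7+0=7
L[7]='z': occ=0, LF[7]=C('z')+0=15+0=15
L[8]='$': occ=0, LF[8]=C('$')+0=0+0=0
L[9]='t': occ=0, LF[9]=C('t')+0=6+0=6
L[10]='w': occ=1, LF[10]=C('w')+1=8+1=9
L[11]='w': occ=2, LF[11]=C('w')+2=8+2=10
L[12]='w': occ=3, LF[12]=C('w')+3=8+3=11
L[13]='q': occ=1, LF[13]=C('q')+1=1+1=2
L[14]='r': occ=2, LF[14]=C('r')+2=3+2=5
L[15]='x': occ=1, LF[15]=C('x')+1=12+1=13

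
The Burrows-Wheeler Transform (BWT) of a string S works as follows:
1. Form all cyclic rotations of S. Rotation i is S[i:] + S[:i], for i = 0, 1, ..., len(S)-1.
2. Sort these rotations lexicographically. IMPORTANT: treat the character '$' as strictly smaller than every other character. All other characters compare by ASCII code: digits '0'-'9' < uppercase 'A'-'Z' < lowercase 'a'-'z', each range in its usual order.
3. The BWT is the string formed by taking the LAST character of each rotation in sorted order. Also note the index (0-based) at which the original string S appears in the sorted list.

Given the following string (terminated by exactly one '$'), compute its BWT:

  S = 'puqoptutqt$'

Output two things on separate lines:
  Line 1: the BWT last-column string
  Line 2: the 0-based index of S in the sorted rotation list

All 11 rotations (rotation i = S[i:]+S[:i]):
  rot[0] = puqoptutqt$
  rot[1] = uqoptutqt$p
  rot[2] = qoptutqt$pu
  rot[3] = optutqt$puq
  rot[4] = ptutqt$puqo
  rot[5] = tutqt$puqop
  rot[6] = utqt$puqopt
  rot[7] = tqt$puqoptu
  rot[8] = qt$puqoptut
  rot[9] = t$puqoptutq
  rot[10] = $puqoptutqt
Sorted (with $ < everything):
  sorted[0] = $puqoptutqt  (last char: 't')
  sorted[1] = optutqt$puq  (last char: 'q')
  sorted[2] = ptutqt$puqo  (last char: 'o')
  sorted[3] = puqoptutqt$  (last char: '$')
  sorted[4] = qoptutqt$pu  (last char: 'u')
  sorted[5] = qt$puqoptut  (last char: 't')
  sorted[6] = t$puqoptutq  (last char: 'q')
  sorted[7] = tqt$puqoptu  (last char: 'u')
  sorted[8] = tutqt$puqop  (last char: 'p')
  sorted[9] = uqoptutqt$p  (last char: 'p')
  sorted[10] = utqt$puqopt  (last char: 't')
Last column: tqo$utquppt
Original string S is at sorted index 3

Answer: tqo$utquppt
3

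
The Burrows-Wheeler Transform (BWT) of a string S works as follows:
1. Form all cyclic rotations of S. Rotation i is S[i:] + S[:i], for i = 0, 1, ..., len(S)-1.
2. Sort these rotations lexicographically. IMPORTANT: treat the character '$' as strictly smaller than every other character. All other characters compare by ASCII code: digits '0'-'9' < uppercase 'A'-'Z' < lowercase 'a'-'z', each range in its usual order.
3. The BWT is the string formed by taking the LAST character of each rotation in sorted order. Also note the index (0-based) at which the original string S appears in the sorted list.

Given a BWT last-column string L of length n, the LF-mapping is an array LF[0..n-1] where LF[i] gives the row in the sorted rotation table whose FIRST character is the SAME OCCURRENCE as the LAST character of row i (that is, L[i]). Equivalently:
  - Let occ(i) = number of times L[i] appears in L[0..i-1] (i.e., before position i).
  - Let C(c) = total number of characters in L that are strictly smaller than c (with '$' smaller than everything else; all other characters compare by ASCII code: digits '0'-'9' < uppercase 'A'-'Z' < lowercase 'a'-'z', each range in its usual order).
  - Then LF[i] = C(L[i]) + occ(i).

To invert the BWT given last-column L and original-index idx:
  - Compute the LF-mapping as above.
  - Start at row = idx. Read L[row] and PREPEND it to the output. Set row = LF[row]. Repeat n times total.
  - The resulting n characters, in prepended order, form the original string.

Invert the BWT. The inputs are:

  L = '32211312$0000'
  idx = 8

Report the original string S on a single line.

LF mapping: 11 8 9 5 6 12 7 10 0 1 2 3 4
Walk LF starting at row 8, prepending L[row]:
  step 1: row=8, L[8]='$', prepend. Next row=LF[8]=0
  step 2: row=0, L[0]='3', prepend. Next row=LF[0]=11
  step 3: row=11, L[11]='0', prepend. Next row=LF[11]=3
  step 4: row=3, L[3]='1', prepend. Next row=LF[3]=5
  step 5: row=5, L[5]='3', prepend. Next row=LF[5]=12
  step 6: row=12, L[12]='0', prepend. Next row=LF[12]=4
  step 7: row=4, L[4]='1', prepend. Next row=LF[4]=6
  step 8: row=6, L[6]='1', prepend. Next row=LF[6]=7
  step 9: row=7, L[7]='2', prepend. Next row=LF[7]=10
  step 10: row=10, L[10]='0', prepend. Next row=LF[10]=2
  step 11: row=2, L[2]='2', prepend. Next row=LF[2]=9
  step 12: row=9, L[9]='0', prepend. Next row=LF[9]=1
  step 13: row=1, L[1]='2', prepend. Next row=LF[1]=8
Reversed output: 202021103103$

Answer: 202021103103$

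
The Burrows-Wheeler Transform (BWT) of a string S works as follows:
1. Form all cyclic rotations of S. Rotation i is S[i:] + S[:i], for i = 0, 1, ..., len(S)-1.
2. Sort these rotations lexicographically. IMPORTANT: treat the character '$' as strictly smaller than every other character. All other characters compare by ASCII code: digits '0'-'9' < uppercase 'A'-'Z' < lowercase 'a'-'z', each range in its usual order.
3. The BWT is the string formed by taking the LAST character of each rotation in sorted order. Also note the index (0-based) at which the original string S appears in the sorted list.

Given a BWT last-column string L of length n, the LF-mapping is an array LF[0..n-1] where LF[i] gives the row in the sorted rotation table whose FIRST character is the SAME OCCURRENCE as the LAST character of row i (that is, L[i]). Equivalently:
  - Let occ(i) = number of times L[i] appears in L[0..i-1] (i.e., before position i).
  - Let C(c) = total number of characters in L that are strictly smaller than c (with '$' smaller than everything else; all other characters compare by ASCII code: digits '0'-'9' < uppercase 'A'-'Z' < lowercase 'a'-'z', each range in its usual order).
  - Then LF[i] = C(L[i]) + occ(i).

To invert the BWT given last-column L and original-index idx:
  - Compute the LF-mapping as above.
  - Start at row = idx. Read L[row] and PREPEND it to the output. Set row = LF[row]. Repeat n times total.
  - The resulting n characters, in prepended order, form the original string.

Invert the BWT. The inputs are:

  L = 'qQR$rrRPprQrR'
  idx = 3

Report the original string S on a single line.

Answer: QrRRrrrRQPpq$

Derivation:
LF mapping: 8 2 4 0 9 10 5 1 7 11 3 12 6
Walk LF starting at row 3, prepending L[row]:
  step 1: row=3, L[3]='$', prepend. Next row=LF[3]=0
  step 2: row=0, L[0]='q', prepend. Next row=LF[0]=8
  step 3: row=8, L[8]='p', prepend. Next row=LF[8]=7
  step 4: row=7, L[7]='P', prepend. Next row=LF[7]=1
  step 5: row=1, L[1]='Q', prepend. Next row=LF[1]=2
  step 6: row=2, L[2]='R', prepend. Next row=LF[2]=4
  step 7: row=4, L[4]='r', prepend. Next row=LF[4]=9
  step 8: row=9, L[9]='r', prepend. Next row=LF[9]=11
  step 9: row=11, L[11]='r', prepend. Next row=LF[11]=12
  step 10: row=12, L[12]='R', prepend. Next row=LF[12]=6
  step 11: row=6, L[6]='R', prepend. Next row=LF[6]=5
  step 12: row=5, L[5]='r', prepend. Next row=LF[5]=10
  step 13: row=10, L[10]='Q', prepend. Next row=LF[10]=3
Reversed output: QrRRrrrRQPpq$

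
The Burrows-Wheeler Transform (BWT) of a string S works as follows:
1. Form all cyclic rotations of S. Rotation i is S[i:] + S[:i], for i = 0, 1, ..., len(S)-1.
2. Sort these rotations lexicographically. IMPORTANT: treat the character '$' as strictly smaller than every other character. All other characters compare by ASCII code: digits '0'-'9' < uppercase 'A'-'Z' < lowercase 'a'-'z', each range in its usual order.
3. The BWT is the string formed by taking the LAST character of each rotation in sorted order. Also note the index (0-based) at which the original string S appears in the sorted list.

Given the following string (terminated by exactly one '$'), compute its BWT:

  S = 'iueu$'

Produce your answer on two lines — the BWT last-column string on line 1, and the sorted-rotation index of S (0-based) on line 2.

Answer: uu$ei
2

Derivation:
All 5 rotations (rotation i = S[i:]+S[:i]):
  rot[0] = iueu$
  rot[1] = ueu$i
  rot[2] = eu$iu
  rot[3] = u$iue
  rot[4] = $iueu
Sorted (with $ < everything):
  sorted[0] = $iueu  (last char: 'u')
  sorted[1] = eu$iu  (last char: 'u')
  sorted[2] = iueu$  (last char: '$')
  sorted[3] = u$iue  (last char: 'e')
  sorted[4] = ueu$i  (last char: 'i')
Last column: uu$ei
Original string S is at sorted index 2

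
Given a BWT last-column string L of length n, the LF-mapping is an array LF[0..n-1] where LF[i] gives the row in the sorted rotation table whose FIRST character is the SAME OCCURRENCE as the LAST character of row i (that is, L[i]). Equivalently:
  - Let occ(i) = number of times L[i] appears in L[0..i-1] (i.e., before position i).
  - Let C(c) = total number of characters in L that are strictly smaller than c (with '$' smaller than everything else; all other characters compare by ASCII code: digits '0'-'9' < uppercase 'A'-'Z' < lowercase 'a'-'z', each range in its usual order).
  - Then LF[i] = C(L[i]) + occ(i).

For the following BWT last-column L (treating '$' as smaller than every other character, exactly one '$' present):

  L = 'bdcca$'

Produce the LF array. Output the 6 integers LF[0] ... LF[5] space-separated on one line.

Char counts: '$':1, 'a':1, 'b':1, 'c':2, 'd':1
C (first-col start): C('$')=0, C('a')=1, C('b')=2, C('c')=3, C('d')=5
L[0]='b': occ=0, LF[0]=C('b')+0=2+0=2
L[1]='d': occ=0, LF[1]=C('d')+0=5+0=5
L[2]='c': occ=0, LF[2]=C('c')+0=3+0=3
L[3]='c': occ=1, LF[3]=C('c')+1=3+1=4
L[4]='a': occ=0, LF[4]=C('a')+0=1+0=1
L[5]='$': occ=0, LF[5]=C('$')+0=0+0=0

Answer: 2 5 3 4 1 0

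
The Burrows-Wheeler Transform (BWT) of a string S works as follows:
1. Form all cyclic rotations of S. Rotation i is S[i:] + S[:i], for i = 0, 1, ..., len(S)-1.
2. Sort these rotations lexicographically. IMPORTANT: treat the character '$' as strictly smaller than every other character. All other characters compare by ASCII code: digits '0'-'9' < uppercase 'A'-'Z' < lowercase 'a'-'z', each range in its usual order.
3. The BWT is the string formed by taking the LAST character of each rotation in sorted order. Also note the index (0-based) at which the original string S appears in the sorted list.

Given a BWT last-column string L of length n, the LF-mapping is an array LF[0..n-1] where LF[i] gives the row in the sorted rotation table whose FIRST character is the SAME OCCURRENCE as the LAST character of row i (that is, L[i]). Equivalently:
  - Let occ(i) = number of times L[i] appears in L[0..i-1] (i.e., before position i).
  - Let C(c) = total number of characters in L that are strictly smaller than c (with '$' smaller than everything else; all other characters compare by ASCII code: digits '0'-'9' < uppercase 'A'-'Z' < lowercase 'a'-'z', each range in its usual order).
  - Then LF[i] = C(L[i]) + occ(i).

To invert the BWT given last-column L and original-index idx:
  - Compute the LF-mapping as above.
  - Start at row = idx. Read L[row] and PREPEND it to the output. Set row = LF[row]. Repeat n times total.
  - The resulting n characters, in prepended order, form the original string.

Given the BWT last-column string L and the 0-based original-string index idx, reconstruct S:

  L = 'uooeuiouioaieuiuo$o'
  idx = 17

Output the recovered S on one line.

Answer: uouuiioaoiooeeouiu$

Derivation:
LF mapping: 14 8 9 2 15 4 10 16 5 11 1 6 3 17 7 18 12 0 13
Walk LF starting at row 17, prepending L[row]:
  step 1: row=17, L[17]='$', prepend. Next row=LF[17]=0
  step 2: row=0, L[0]='u', prepend. Next row=LF[0]=14
  step 3: row=14, L[14]='i', prepend. Next row=LF[14]=7
  step 4: row=7, L[7]='u', prepend. Next row=LF[7]=16
  step 5: row=16, L[16]='o', prepend. Next row=LF[16]=12
  step 6: row=12, L[12]='e', prepend. Next row=LF[12]=3
  step 7: row=3, L[3]='e', prepend. Next row=LF[3]=2
  step 8: row=2, L[2]='o', prepend. Next row=LF[2]=9
  step 9: row=9, L[9]='o', prepend. Next row=LF[9]=11
  step 10: row=11, L[11]='i', prepend. Next row=LF[11]=6
  step 11: row=6, L[6]='o', prepend. Next row=LF[6]=10
  step 12: row=10, L[10]='a', prepend. Next row=LF[10]=1
  step 13: row=1, L[1]='o', prepend. Next row=LF[1]=8
  step 14: row=8, L[8]='i', prepend. Next row=LF[8]=5
  step 15: row=5, L[5]='i', prepend. Next row=LF[5]=4
  step 16: row=4, L[4]='u', prepend. Next row=LF[4]=15
  step 17: row=15, L[15]='u', prepend. Next row=LF[15]=18
  step 18: row=18, L[18]='o', prepend. Next row=LF[18]=13
  step 19: row=13, L[13]='u', prepend. Next row=LF[13]=17
Reversed output: uouuiioaoiooeeouiu$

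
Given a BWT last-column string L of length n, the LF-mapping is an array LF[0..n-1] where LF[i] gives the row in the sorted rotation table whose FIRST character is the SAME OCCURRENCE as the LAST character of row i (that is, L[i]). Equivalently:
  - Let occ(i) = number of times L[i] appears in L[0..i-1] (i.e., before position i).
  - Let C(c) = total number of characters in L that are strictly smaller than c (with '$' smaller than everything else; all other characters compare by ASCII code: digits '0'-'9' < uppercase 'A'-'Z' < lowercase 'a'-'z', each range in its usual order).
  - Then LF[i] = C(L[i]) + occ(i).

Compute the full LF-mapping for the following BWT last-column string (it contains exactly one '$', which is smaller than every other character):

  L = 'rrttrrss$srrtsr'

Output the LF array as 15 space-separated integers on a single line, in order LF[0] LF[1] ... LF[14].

Answer: 1 2 12 13 3 4 8 9 0 10 5 6 14 11 7

Derivation:
Char counts: '$':1, 'r':7, 's':4, 't':3
C (first-col start): C('$')=0, C('r')=1, C('s')=8, C('t')=12
L[0]='r': occ=0, LF[0]=C('r')+0=1+0=1
L[1]='r': occ=1, LF[1]=C('r')+1=1+1=2
L[2]='t': occ=0, LF[2]=C('t')+0=12+0=12
L[3]='t': occ=1, LF[3]=C('t')+1=12+1=13
L[4]='r': occ=2, LF[4]=C('r')+2=1+2=3
L[5]='r': occ=3, LF[5]=C('r')+3=1+3=4
L[6]='s': occ=0, LF[6]=C('s')+0=8+0=8
L[7]='s': occ=1, LF[7]=C('s')+1=8+1=9
L[8]='$': occ=0, LF[8]=C('$')+0=0+0=0
L[9]='s': occ=2, LF[9]=C('s')+2=8+2=10
L[10]='r': occ=4, LF[10]=C('r')+4=1+4=5
L[11]='r': occ=5, LF[11]=C('r')+5=1+5=6
L[12]='t': occ=2, LF[12]=C('t')+2=12+2=14
L[13]='s': occ=3, LF[13]=C('s')+3=8+3=11
L[14]='r': occ=6, LF[14]=C('r')+6=1+6=7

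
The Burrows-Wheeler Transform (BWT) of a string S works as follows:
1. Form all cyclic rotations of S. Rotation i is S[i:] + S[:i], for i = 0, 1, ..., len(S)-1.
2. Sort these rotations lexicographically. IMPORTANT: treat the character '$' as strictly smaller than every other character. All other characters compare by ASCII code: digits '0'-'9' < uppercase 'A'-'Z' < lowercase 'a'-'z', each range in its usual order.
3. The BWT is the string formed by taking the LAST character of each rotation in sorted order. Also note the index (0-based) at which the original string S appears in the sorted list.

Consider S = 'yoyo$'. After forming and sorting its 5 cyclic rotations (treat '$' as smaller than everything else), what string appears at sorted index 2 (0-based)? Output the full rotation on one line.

Answer: oyo$y

Derivation:
All 5 rotations (rotation i = S[i:]+S[:i]):
  rot[0] = yoyo$
  rot[1] = oyo$y
  rot[2] = yo$yo
  rot[3] = o$yoy
  rot[4] = $yoyo
Sorted (with $ < everything):
  sorted[0] = $yoyo
  sorted[1] = o$yoy
  sorted[2] = oyo$y
  sorted[3] = yo$yo
  sorted[4] = yoyo$
sorted[2] = oyo$y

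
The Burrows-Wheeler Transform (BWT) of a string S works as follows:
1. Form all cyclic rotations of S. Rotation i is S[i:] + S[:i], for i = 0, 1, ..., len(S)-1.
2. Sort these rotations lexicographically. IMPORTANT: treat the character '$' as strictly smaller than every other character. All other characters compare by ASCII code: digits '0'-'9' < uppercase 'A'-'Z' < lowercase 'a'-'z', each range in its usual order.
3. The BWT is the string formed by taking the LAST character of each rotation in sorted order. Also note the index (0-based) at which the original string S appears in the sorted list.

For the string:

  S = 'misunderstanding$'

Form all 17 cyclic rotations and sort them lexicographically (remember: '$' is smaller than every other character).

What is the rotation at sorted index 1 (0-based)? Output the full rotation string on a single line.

All 17 rotations (rotation i = S[i:]+S[:i]):
  rot[0] = misunderstanding$
  rot[1] = isunderstanding$m
  rot[2] = sunderstanding$mi
  rot[3] = understanding$mis
  rot[4] = nderstanding$misu
  rot[5] = derstanding$misun
  rot[6] = erstanding$misund
  rot[7] = rstanding$misunde
  rot[8] = standing$misunder
  rot[9] = tanding$misunders
  rot[10] = anding$misunderst
  rot[11] = nding$misundersta
  rot[12] = ding$misunderstan
  rot[13] = ing$misunderstand
  rot[14] = ng$misunderstandi
  rot[15] = g$misunderstandin
  rot[16] = $misunderstanding
Sorted (with $ < everything):
  sorted[0] = $misunderstanding
  sorted[1] = anding$misunderst
  sorted[2] = derstanding$misun
  sorted[3] = ding$misunderstan
  sorted[4] = erstanding$misund
  sorted[5] = g$misunderstandin
  sorted[6] = ing$misunderstand
  sorted[7] = isunderstanding$m
  sorted[8] = misunderstanding$
  sorted[9] = nderstanding$misu
  sorted[10] = nding$misundersta
  sorted[11] = ng$misunderstandi
  sorted[12] = rstanding$misunde
  sorted[13] = standing$misunder
  sorted[14] = sunderstanding$mi
  sorted[15] = tanding$misunders
  sorted[16] = understanding$mis
sorted[1] = anding$misunderst

Answer: anding$misunderst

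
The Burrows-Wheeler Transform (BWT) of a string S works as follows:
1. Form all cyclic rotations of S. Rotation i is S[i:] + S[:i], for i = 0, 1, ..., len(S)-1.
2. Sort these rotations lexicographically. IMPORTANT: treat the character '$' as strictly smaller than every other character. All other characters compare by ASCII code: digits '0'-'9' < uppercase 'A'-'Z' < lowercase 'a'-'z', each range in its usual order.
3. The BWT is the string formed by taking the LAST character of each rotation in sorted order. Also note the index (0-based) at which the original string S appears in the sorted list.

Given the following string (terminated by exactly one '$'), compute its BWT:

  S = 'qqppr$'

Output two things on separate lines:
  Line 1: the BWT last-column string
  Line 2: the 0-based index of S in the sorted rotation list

Answer: rqpq$p
4

Derivation:
All 6 rotations (rotation i = S[i:]+S[:i]):
  rot[0] = qqppr$
  rot[1] = qppr$q
  rot[2] = ppr$qq
  rot[3] = pr$qqp
  rot[4] = r$qqpp
  rot[5] = $qqppr
Sorted (with $ < everything):
  sorted[0] = $qqppr  (last char: 'r')
  sorted[1] = ppr$qq  (last char: 'q')
  sorted[2] = pr$qqp  (last char: 'p')
  sorted[3] = qppr$q  (last char: 'q')
  sorted[4] = qqppr$  (last char: '$')
  sorted[5] = r$qqpp  (last char: 'p')
Last column: rqpq$p
Original string S is at sorted index 4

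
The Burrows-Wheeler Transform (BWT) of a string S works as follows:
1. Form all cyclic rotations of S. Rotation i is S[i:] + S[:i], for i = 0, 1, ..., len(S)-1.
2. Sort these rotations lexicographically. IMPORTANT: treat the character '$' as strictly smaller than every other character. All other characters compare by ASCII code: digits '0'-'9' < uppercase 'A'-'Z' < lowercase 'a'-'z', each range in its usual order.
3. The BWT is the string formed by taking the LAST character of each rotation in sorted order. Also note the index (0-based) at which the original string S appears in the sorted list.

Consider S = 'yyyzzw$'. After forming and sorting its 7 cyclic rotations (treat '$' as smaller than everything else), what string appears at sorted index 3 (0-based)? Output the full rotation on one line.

Answer: yyzzw$y

Derivation:
All 7 rotations (rotation i = S[i:]+S[:i]):
  rot[0] = yyyzzw$
  rot[1] = yyzzw$y
  rot[2] = yzzw$yy
  rot[3] = zzw$yyy
  rot[4] = zw$yyyz
  rot[5] = w$yyyzz
  rot[6] = $yyyzzw
Sorted (with $ < everything):
  sorted[0] = $yyyzzw
  sorted[1] = w$yyyzz
  sorted[2] = yyyzzw$
  sorted[3] = yyzzw$y
  sorted[4] = yzzw$yy
  sorted[5] = zw$yyyz
  sorted[6] = zzw$yyy
sorted[3] = yyzzw$y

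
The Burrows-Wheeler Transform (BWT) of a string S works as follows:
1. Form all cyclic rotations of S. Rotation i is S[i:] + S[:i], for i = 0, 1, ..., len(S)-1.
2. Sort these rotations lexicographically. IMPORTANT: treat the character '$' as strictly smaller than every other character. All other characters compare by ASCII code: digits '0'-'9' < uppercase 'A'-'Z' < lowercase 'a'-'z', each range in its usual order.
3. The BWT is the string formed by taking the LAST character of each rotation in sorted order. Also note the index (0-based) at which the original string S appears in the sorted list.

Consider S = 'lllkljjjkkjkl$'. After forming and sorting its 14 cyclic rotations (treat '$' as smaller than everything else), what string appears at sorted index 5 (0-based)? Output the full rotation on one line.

All 14 rotations (rotation i = S[i:]+S[:i]):
  rot[0] = lllkljjjkkjkl$
  rot[1] = llkljjjkkjkl$l
  rot[2] = lkljjjkkjkl$ll
  rot[3] = kljjjkkjkl$lll
  rot[4] = ljjjkkjkl$lllk
  rot[5] = jjjkkjkl$lllkl
  rot[6] = jjkkjkl$lllklj
  rot[7] = jkkjkl$lllkljj
  rot[8] = kkjkl$lllkljjj
  rot[9] = kjkl$lllkljjjk
  rot[10] = jkl$lllkljjjkk
  rot[11] = kl$lllkljjjkkj
  rot[12] = l$lllkljjjkkjk
  rot[13] = $lllkljjjkkjkl
Sorted (with $ < everything):
  sorted[0] = $lllkljjjkkjkl
  sorted[1] = jjjkkjkl$lllkl
  sorted[2] = jjkkjkl$lllklj
  sorted[3] = jkkjkl$lllkljj
  sorted[4] = jkl$lllkljjjkk
  sorted[5] = kjkl$lllkljjjk
  sorted[6] = kkjkl$lllkljjj
  sorted[7] = kl$lllkljjjkkj
  sorted[8] = kljjjkkjkl$lll
  sorted[9] = l$lllkljjjkkjk
  sorted[10] = ljjjkkjkl$lllk
  sorted[11] = lkljjjkkjkl$ll
  sorted[12] = llkljjjkkjkl$l
  sorted[13] = lllkljjjkkjkl$
sorted[5] = kjkl$lllkljjjk

Answer: kjkl$lllkljjjk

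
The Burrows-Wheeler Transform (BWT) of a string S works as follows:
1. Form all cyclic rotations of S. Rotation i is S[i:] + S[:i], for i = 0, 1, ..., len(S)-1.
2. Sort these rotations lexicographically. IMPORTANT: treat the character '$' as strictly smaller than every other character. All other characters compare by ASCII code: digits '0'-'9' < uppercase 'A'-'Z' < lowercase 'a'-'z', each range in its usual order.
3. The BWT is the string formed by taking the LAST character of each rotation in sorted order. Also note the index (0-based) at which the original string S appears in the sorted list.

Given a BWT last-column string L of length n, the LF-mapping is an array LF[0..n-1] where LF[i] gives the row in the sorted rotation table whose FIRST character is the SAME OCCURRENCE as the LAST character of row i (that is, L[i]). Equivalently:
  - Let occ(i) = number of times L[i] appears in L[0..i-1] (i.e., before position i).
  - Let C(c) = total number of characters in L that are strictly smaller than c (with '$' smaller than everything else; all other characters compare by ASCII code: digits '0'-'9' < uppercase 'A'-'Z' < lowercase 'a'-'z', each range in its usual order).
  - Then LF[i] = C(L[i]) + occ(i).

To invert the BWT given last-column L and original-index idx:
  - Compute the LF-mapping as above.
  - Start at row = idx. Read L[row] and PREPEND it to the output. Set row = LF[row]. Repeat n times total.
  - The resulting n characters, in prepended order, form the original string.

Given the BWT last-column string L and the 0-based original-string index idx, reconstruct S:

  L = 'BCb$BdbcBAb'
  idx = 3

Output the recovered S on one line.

LF mapping: 2 5 6 0 3 10 7 9 4 1 8
Walk LF starting at row 3, prepending L[row]:
  step 1: row=3, L[3]='$', prepend. Next row=LF[3]=0
  step 2: row=0, L[0]='B', prepend. Next row=LF[0]=2
  step 3: row=2, L[2]='b', prepend. Next row=LF[2]=6
  step 4: row=6, L[6]='b', prepend. Next row=LF[6]=7
  step 5: row=7, L[7]='c', prepend. Next row=LF[7]=9
  step 6: row=9, L[9]='A', prepend. Next row=LF[9]=1
  step 7: row=1, L[1]='C', prepend. Next row=LF[1]=5
  step 8: row=5, L[5]='d', prepend. Next row=LF[5]=10
  step 9: row=10, L[10]='b', prepend. Next row=LF[10]=8
  step 10: row=8, L[8]='B', prepend. Next row=LF[8]=4
  step 11: row=4, L[4]='B', prepend. Next row=LF[4]=3
Reversed output: BBbdCAcbbB$

Answer: BBbdCAcbbB$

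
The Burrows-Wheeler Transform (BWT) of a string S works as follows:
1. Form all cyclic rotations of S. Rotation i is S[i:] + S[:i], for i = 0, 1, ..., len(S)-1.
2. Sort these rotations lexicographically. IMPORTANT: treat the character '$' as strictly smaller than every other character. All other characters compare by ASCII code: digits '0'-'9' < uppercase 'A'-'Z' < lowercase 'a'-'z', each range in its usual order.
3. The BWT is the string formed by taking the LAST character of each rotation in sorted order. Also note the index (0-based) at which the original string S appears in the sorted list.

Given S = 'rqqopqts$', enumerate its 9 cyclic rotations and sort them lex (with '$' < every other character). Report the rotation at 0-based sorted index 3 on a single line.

All 9 rotations (rotation i = S[i:]+S[:i]):
  rot[0] = rqqopqts$
  rot[1] = qqopqts$r
  rot[2] = qopqts$rq
  rot[3] = opqts$rqq
  rot[4] = pqts$rqqo
  rot[5] = qts$rqqop
  rot[6] = ts$rqqopq
  rot[7] = s$rqqopqt
  rot[8] = $rqqopqts
Sorted (with $ < everything):
  sorted[0] = $rqqopqts
  sorted[1] = opqts$rqq
  sorted[2] = pqts$rqqo
  sorted[3] = qopqts$rq
  sorted[4] = qqopqts$r
  sorted[5] = qts$rqqop
  sorted[6] = rqqopqts$
  sorted[7] = s$rqqopqt
  sorted[8] = ts$rqqopq
sorted[3] = qopqts$rq

Answer: qopqts$rq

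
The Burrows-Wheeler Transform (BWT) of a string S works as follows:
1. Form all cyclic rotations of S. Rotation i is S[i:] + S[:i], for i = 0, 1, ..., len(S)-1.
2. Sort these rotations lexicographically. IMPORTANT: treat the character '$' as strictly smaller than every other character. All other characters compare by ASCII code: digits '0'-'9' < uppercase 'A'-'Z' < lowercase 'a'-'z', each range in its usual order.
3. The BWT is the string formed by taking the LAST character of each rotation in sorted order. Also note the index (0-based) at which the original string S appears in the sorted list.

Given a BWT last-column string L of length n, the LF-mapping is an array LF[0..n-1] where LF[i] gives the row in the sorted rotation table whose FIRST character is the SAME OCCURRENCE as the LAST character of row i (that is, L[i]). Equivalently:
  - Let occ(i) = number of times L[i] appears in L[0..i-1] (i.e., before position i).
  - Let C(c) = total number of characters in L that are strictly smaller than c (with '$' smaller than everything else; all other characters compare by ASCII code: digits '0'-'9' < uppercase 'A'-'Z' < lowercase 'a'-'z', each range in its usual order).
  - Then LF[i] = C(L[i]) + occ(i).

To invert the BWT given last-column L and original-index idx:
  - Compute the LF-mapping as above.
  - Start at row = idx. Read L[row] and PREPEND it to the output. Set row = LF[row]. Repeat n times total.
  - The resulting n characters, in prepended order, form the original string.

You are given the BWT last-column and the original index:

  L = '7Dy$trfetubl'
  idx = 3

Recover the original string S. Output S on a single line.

Answer: butterflyD7$

Derivation:
LF mapping: 1 2 11 0 8 7 5 4 9 10 3 6
Walk LF starting at row 3, prepending L[row]:
  step 1: row=3, L[3]='$', prepend. Next row=LF[3]=0
  step 2: row=0, L[0]='7', prepend. Next row=LF[0]=1
  step 3: row=1, L[1]='D', prepend. Next row=LF[1]=2
  step 4: row=2, L[2]='y', prepend. Next row=LF[2]=11
  step 5: row=11, L[11]='l', prepend. Next row=LF[11]=6
  step 6: row=6, L[6]='f', prepend. Next row=LF[6]=5
  step 7: row=5, L[5]='r', prepend. Next row=LF[5]=7
  step 8: row=7, L[7]='e', prepend. Next row=LF[7]=4
  step 9: row=4, L[4]='t', prepend. Next row=LF[4]=8
  step 10: row=8, L[8]='t', prepend. Next row=LF[8]=9
  step 11: row=9, L[9]='u', prepend. Next row=LF[9]=10
  step 12: row=10, L[10]='b', prepend. Next row=LF[10]=3
Reversed output: butterflyD7$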